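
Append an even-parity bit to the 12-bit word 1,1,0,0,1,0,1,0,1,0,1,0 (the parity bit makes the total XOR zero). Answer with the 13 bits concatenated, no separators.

1100101010100

XOR of the 12 data bits: 1⊕1⊕0⊕0⊕1⊕0⊕1⊕0⊕1⊕0⊕1⊕0 = 0
Parity bit = 0 (so all 13 bits XOR to 0).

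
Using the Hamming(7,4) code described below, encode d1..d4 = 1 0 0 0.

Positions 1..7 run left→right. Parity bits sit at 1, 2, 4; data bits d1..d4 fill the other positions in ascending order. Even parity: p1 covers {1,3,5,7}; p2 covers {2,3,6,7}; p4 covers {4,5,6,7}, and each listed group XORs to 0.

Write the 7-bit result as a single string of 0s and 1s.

Place data at non-parity positions: p1 p2 1 p4 0 0 0
p1 (pos 1,3,5,7): XOR of data positions = 1⊕0⊕0 = 1
p2 (pos 2,3,6,7): XOR of data positions = 1⊕0⊕0 = 1
p4 (pos 4,5,6,7): XOR of data positions = 0⊕0⊕0 = 0
Codeword: 1110000

1110000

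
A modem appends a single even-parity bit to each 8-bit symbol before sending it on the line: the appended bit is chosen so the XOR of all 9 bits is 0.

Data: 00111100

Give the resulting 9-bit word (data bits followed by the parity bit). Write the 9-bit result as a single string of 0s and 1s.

001111000

XOR of the 8 data bits: 0⊕0⊕1⊕1⊕1⊕1⊕0⊕0 = 0
Parity bit = 0 (so all 9 bits XOR to 0).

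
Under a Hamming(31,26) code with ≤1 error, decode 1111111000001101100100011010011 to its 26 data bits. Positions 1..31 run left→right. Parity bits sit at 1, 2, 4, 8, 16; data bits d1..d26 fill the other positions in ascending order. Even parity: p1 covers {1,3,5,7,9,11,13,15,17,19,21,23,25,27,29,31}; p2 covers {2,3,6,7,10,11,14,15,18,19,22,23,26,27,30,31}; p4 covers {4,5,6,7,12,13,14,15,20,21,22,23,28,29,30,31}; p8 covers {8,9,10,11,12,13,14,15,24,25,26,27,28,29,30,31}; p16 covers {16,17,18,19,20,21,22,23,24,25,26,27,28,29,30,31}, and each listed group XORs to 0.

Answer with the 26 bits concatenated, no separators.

11110000010100100011010011

s1 (pos 1,3,5,7,9,11,13,15,17,19,21,23,25,27,29,31): 1⊕1⊕1⊕1⊕0⊕0⊕1⊕0⊕1⊕0⊕0⊕0⊕1⊕1⊕0⊕1 = 1
s2 (pos 2,3,6,7,10,11,14,15,18,19,22,23,26,27,30,31): 1⊕1⊕1⊕1⊕0⊕0⊕1⊕0⊕0⊕0⊕0⊕0⊕0⊕1⊕1⊕1 = 0
s4 (pos 4,5,6,7,12,13,14,15,20,21,22,23,28,29,30,31): 1⊕1⊕1⊕1⊕0⊕1⊕1⊕0⊕1⊕0⊕0⊕0⊕0⊕0⊕1⊕1 = 1
s8 (pos 8,9,10,11,12,13,14,15,24,25,26,27,28,29,30,31): 0⊕0⊕0⊕0⊕0⊕1⊕1⊕0⊕1⊕1⊕0⊕1⊕0⊕0⊕1⊕1 = 1
s16 (pos 16,17,18,19,20,21,22,23,24,25,26,27,28,29,30,31): 1⊕1⊕0⊕0⊕1⊕0⊕0⊕0⊕1⊕1⊕0⊕1⊕0⊕0⊕1⊕1 = 0
Syndrome s16…s1 = 01101 → error at position 13.
Flip position 13: 1111111000001101100100011010011 → 1111111000000101100100011010011
Read data bits from positions 3,5,6,7,9,10,11,12,13,14,15,17,18,19,20,21,22,23,24,25,26,27,28,29,30,31: 11110000010100100011010011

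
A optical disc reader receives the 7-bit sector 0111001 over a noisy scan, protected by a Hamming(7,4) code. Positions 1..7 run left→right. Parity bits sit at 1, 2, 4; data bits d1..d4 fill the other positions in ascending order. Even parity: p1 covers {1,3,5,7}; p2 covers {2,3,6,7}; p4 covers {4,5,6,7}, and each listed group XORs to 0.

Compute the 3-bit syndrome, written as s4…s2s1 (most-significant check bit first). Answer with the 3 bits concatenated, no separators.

010

s1 (pos 1,3,5,7): 0⊕1⊕0⊕1 = 0
s2 (pos 2,3,6,7): 1⊕1⊕0⊕1 = 1
s4 (pos 4,5,6,7): 1⊕0⊕0⊕1 = 0
Syndrome s4…s1 = 010 → error at position 2.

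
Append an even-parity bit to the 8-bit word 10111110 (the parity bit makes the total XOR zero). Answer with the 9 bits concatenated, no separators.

XOR of the 8 data bits: 1⊕0⊕1⊕1⊕1⊕1⊕1⊕0 = 0
Parity bit = 0 (so all 9 bits XOR to 0).

101111100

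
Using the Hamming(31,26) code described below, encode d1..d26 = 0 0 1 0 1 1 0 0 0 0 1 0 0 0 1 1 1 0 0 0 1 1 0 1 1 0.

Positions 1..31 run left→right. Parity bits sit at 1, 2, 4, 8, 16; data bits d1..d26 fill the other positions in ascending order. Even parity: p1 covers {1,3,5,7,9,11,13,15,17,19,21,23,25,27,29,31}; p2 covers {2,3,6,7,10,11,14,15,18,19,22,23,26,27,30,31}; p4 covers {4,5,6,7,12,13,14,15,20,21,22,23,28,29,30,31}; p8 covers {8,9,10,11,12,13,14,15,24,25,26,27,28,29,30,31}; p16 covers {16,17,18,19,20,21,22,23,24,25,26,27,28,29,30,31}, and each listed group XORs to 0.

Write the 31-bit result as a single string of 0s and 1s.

Place data at non-parity positions: p1 p2 0 p4 0 1 0 p8 1 1 0 0 0 0 1 p16 0 0 0 1 1 1 0 0 0 1 1 0 1 1 0
p1 (pos 1,3,5,7,9,11,13,15,17,19,21,23,25,27,29,31): XOR of data positions = 0⊕0⊕0⊕1⊕0⊕0⊕1⊕0⊕0⊕1⊕0⊕0⊕1⊕1⊕0 = 1
p2 (pos 2,3,6,7,10,11,14,15,18,19,22,23,26,27,30,31): XOR of data positions = 0⊕1⊕0⊕1⊕0⊕0⊕1⊕0⊕0⊕1⊕0⊕1⊕1⊕1⊕0 = 1
p4 (pos 4,5,6,7,12,13,14,15,20,21,22,23,28,29,30,31): XOR of data positions = 0⊕1⊕0⊕0⊕0⊕0⊕1⊕1⊕1⊕1⊕0⊕0⊕1⊕1⊕0 = 1
p8 (pos 8,9,10,11,12,13,14,15,24,25,26,27,28,29,30,31): XOR of data positions = 1⊕1⊕0⊕0⊕0⊕0⊕1⊕0⊕0⊕1⊕1⊕0⊕1⊕1⊕0 = 1
p16 (pos 16,17,18,19,20,21,22,23,24,25,26,27,28,29,30,31): XOR of data positions = 0⊕0⊕0⊕1⊕1⊕1⊕0⊕0⊕0⊕1⊕1⊕0⊕1⊕1⊕0 = 1
Codeword: 1101010111000011000111000110110

1101010111000011000111000110110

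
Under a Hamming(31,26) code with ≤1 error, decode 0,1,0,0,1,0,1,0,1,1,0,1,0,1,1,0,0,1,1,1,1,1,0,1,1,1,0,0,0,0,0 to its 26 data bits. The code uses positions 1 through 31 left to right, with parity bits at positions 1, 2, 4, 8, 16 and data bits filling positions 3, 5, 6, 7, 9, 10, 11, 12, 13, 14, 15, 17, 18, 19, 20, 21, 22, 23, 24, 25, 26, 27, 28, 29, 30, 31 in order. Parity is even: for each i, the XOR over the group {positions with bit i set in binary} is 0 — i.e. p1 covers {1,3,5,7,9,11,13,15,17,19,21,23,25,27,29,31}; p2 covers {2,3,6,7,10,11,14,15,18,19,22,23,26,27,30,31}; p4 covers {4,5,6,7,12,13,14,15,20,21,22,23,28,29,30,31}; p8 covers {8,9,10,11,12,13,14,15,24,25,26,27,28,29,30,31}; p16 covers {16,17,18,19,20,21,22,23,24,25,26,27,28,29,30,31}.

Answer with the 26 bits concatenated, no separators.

11011101011011111011100000

s1 (pos 1,3,5,7,9,11,13,15,17,19,21,23,25,27,29,31): 0⊕0⊕1⊕1⊕1⊕0⊕0⊕1⊕0⊕1⊕1⊕0⊕1⊕0⊕0⊕0 = 1
s2 (pos 2,3,6,7,10,11,14,15,18,19,22,23,26,27,30,31): 1⊕0⊕0⊕1⊕1⊕0⊕1⊕1⊕1⊕1⊕1⊕0⊕1⊕0⊕0⊕0 = 1
s4 (pos 4,5,6,7,12,13,14,15,20,21,22,23,28,29,30,31): 0⊕1⊕0⊕1⊕1⊕0⊕1⊕1⊕1⊕1⊕1⊕0⊕0⊕0⊕0⊕0 = 0
s8 (pos 8,9,10,11,12,13,14,15,24,25,26,27,28,29,30,31): 0⊕1⊕1⊕0⊕1⊕0⊕1⊕1⊕1⊕1⊕1⊕0⊕0⊕0⊕0⊕0 = 0
s16 (pos 16,17,18,19,20,21,22,23,24,25,26,27,28,29,30,31): 0⊕0⊕1⊕1⊕1⊕1⊕1⊕0⊕1⊕1⊕1⊕0⊕0⊕0⊕0⊕0 = 0
Syndrome s16…s1 = 00011 → error at position 3.
Flip position 3: 0100101011010110011111011100000 → 0110101011010110011111011100000
Read data bits from positions 3,5,6,7,9,10,11,12,13,14,15,17,18,19,20,21,22,23,24,25,26,27,28,29,30,31: 11011101011011111011100000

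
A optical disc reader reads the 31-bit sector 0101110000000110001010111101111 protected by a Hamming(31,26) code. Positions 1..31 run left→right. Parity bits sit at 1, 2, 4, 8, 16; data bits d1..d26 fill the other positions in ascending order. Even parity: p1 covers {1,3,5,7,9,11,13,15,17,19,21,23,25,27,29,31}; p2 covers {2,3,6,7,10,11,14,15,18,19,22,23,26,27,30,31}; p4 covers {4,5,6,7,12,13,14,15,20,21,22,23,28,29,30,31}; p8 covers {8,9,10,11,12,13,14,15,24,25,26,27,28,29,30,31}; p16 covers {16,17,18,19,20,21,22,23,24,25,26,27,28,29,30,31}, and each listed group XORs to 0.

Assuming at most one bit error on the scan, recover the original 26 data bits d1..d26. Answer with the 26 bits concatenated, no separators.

01100000001001010111101111

s1 (pos 1,3,5,7,9,11,13,15,17,19,21,23,25,27,29,31): 0⊕0⊕1⊕0⊕0⊕0⊕0⊕1⊕0⊕1⊕1⊕1⊕1⊕0⊕1⊕1 = 0
s2 (pos 2,3,6,7,10,11,14,15,18,19,22,23,26,27,30,31): 1⊕0⊕1⊕0⊕0⊕0⊕1⊕1⊕0⊕1⊕0⊕1⊕1⊕0⊕1⊕1 = 1
s4 (pos 4,5,6,7,12,13,14,15,20,21,22,23,28,29,30,31): 1⊕1⊕1⊕0⊕0⊕0⊕1⊕1⊕0⊕1⊕0⊕1⊕1⊕1⊕1⊕1 = 1
s8 (pos 8,9,10,11,12,13,14,15,24,25,26,27,28,29,30,31): 0⊕0⊕0⊕0⊕0⊕0⊕1⊕1⊕1⊕1⊕1⊕0⊕1⊕1⊕1⊕1 = 1
s16 (pos 16,17,18,19,20,21,22,23,24,25,26,27,28,29,30,31): 0⊕0⊕0⊕1⊕0⊕1⊕0⊕1⊕1⊕1⊕1⊕0⊕1⊕1⊕1⊕1 = 0
Syndrome s16…s1 = 01110 → error at position 14.
Flip position 14: 0101110000000110001010111101111 → 0101110000000010001010111101111
Read data bits from positions 3,5,6,7,9,10,11,12,13,14,15,17,18,19,20,21,22,23,24,25,26,27,28,29,30,31: 01100000001001010111101111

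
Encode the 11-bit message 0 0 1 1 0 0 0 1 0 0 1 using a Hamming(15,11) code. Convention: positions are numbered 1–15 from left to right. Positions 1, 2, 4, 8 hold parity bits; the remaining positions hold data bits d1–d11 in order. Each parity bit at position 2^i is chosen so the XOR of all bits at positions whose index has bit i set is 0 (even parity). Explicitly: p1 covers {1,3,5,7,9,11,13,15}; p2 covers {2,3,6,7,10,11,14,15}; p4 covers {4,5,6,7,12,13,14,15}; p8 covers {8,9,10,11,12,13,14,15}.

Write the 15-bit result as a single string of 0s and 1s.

010001100001001

Place data at non-parity positions: p1 p2 0 p4 0 1 1 p8 0 0 0 1 0 0 1
p1 (pos 1,3,5,7,9,11,13,15): XOR of data positions = 0⊕0⊕1⊕0⊕0⊕0⊕1 = 0
p2 (pos 2,3,6,7,10,11,14,15): XOR of data positions = 0⊕1⊕1⊕0⊕0⊕0⊕1 = 1
p4 (pos 4,5,6,7,12,13,14,15): XOR of data positions = 0⊕1⊕1⊕1⊕0⊕0⊕1 = 0
p8 (pos 8,9,10,11,12,13,14,15): XOR of data positions = 0⊕0⊕0⊕1⊕0⊕0⊕1 = 0
Codeword: 010001100001001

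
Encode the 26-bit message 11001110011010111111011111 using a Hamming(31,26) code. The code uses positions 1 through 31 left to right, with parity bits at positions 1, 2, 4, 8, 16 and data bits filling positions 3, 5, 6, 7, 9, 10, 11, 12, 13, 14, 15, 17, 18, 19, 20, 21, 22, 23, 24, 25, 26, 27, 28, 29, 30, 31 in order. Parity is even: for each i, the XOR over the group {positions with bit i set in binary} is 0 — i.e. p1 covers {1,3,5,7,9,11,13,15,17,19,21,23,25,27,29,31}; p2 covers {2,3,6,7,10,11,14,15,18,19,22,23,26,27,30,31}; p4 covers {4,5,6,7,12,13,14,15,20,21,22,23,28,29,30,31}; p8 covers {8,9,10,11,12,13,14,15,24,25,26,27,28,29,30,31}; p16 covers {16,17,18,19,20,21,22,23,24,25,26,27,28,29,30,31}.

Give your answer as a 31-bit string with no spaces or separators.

Place data at non-parity positions: p1 p2 1 p4 1 0 0 p8 1 1 1 0 0 1 1 p16 0 1 0 1 1 1 1 1 1 0 1 1 1 1 1
p1 (pos 1,3,5,7,9,11,13,15,17,19,21,23,25,27,29,31): XOR of data positions = 1⊕1⊕0⊕1⊕1⊕0⊕1⊕0⊕0⊕1⊕1⊕1⊕1⊕1⊕1 = 1
p2 (pos 2,3,6,7,10,11,14,15,18,19,22,23,26,27,30,31): XOR of data positions = 1⊕0⊕0⊕1⊕1⊕1⊕1⊕1⊕0⊕1⊕1⊕0⊕1⊕1⊕1 = 1
p4 (pos 4,5,6,7,12,13,14,15,20,21,22,23,28,29,30,31): XOR of data positions = 1⊕0⊕0⊕0⊕0⊕1⊕1⊕1⊕1⊕1⊕1⊕1⊕1⊕1⊕1 = 1
p8 (pos 8,9,10,11,12,13,14,15,24,25,26,27,28,29,30,31): XOR of data positions = 1⊕1⊕1⊕0⊕0⊕1⊕1⊕1⊕1⊕0⊕1⊕1⊕1⊕1⊕1 = 0
p16 (pos 16,17,18,19,20,21,22,23,24,25,26,27,28,29,30,31): XOR of data positions = 0⊕1⊕0⊕1⊕1⊕1⊕1⊕1⊕1⊕0⊕1⊕1⊕1⊕1⊕1 = 0
Codeword: 1111100011100110010111111011111

1111100011100110010111111011111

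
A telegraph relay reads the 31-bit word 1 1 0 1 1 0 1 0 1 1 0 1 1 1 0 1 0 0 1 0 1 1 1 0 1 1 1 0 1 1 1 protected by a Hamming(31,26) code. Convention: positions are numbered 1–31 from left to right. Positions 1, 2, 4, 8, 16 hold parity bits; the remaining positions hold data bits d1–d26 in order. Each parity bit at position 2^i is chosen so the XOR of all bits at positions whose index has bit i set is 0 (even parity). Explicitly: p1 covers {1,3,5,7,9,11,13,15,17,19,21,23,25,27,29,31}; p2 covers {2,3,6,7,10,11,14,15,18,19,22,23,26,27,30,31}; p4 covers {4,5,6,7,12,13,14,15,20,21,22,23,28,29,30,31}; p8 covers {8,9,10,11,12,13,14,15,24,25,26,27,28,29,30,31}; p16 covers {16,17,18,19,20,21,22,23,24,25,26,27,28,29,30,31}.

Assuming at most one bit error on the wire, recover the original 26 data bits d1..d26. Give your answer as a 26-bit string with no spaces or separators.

s1 (pos 1,3,5,7,9,11,13,15,17,19,21,23,25,27,29,31): 1⊕0⊕1⊕1⊕1⊕0⊕1⊕0⊕0⊕1⊕1⊕1⊕1⊕1⊕1⊕1 = 0
s2 (pos 2,3,6,7,10,11,14,15,18,19,22,23,26,27,30,31): 1⊕0⊕0⊕1⊕1⊕0⊕1⊕0⊕0⊕1⊕1⊕1⊕1⊕1⊕1⊕1 = 1
s4 (pos 4,5,6,7,12,13,14,15,20,21,22,23,28,29,30,31): 1⊕1⊕0⊕1⊕1⊕1⊕1⊕0⊕0⊕1⊕1⊕1⊕0⊕1⊕1⊕1 = 0
s8 (pos 8,9,10,11,12,13,14,15,24,25,26,27,28,29,30,31): 0⊕1⊕1⊕0⊕1⊕1⊕1⊕0⊕0⊕1⊕1⊕1⊕0⊕1⊕1⊕1 = 1
s16 (pos 16,17,18,19,20,21,22,23,24,25,26,27,28,29,30,31): 1⊕0⊕0⊕1⊕0⊕1⊕1⊕1⊕0⊕1⊕1⊕1⊕0⊕1⊕1⊕1 = 1
Syndrome s16…s1 = 11010 → error at position 26.
Flip position 26: 1101101011011101001011101110111 → 1101101011011101001011101010111
Read data bits from positions 3,5,6,7,9,10,11,12,13,14,15,17,18,19,20,21,22,23,24,25,26,27,28,29,30,31: 01011101110001011101010111

01011101110001011101010111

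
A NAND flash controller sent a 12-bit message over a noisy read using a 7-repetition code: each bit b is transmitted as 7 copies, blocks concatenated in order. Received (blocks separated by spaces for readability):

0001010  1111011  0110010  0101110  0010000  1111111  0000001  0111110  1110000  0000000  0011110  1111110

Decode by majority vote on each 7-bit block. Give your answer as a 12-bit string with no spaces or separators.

010101010011

Block 1 (0001010): 2 ones → 0
Block 2 (1111011): 6 ones → 1
Block 3 (0110010): 3 ones → 0
Block 4 (0101110): 4 ones → 1
Block 5 (0010000): 1 one → 0
Block 6 (1111111): 7 ones → 1
Block 7 (0000001): 1 one → 0
Block 8 (0111110): 5 ones → 1
Block 9 (1110000): 3 ones → 0
Block 10 (0000000): 0 ones → 0
Block 11 (0011110): 4 ones → 1
Block 12 (1111110): 6 ones → 1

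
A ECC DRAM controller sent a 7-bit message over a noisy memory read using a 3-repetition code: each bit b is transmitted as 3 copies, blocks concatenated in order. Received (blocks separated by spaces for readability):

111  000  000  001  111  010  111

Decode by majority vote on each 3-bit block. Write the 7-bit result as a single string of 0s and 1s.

1000101

Block 1 (111): 3 ones → 1
Block 2 (000): 0 ones → 0
Block 3 (000): 0 ones → 0
Block 4 (001): 1 one → 0
Block 5 (111): 3 ones → 1
Block 6 (010): 1 one → 0
Block 7 (111): 3 ones → 1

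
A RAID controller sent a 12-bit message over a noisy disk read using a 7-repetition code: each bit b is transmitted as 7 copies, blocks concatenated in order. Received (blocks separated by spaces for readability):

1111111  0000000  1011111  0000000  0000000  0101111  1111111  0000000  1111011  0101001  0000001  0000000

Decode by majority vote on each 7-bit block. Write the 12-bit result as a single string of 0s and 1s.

101001101000

Block 1 (1111111): 7 ones → 1
Block 2 (0000000): 0 ones → 0
Block 3 (1011111): 6 ones → 1
Block 4 (0000000): 0 ones → 0
Block 5 (0000000): 0 ones → 0
Block 6 (0101111): 5 ones → 1
Block 7 (1111111): 7 ones → 1
Block 8 (0000000): 0 ones → 0
Block 9 (1111011): 6 ones → 1
Block 10 (0101001): 3 ones → 0
Block 11 (0000001): 1 one → 0
Block 12 (0000000): 0 ones → 0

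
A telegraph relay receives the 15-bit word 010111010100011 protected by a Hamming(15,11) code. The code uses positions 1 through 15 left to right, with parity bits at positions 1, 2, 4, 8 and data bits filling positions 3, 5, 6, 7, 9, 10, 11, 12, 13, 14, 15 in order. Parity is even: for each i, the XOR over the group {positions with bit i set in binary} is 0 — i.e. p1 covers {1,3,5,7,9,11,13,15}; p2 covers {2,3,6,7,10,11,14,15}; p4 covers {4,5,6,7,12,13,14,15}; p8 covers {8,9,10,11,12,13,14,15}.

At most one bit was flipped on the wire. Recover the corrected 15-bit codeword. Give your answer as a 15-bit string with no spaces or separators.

s1 (pos 1,3,5,7,9,11,13,15): 0⊕0⊕1⊕0⊕0⊕0⊕0⊕1 = 0
s2 (pos 2,3,6,7,10,11,14,15): 1⊕0⊕1⊕0⊕1⊕0⊕1⊕1 = 1
s4 (pos 4,5,6,7,12,13,14,15): 1⊕1⊕1⊕0⊕0⊕0⊕1⊕1 = 1
s8 (pos 8,9,10,11,12,13,14,15): 1⊕0⊕1⊕0⊕0⊕0⊕1⊕1 = 0
Syndrome s8…s1 = 0110 → error at position 6.
Flip position 6: 010111010100011 → 010110010100011

010110010100011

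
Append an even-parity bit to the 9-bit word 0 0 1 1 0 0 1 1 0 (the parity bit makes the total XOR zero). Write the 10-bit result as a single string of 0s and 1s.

0011001100

XOR of the 9 data bits: 0⊕0⊕1⊕1⊕0⊕0⊕1⊕1⊕0 = 0
Parity bit = 0 (so all 10 bits XOR to 0).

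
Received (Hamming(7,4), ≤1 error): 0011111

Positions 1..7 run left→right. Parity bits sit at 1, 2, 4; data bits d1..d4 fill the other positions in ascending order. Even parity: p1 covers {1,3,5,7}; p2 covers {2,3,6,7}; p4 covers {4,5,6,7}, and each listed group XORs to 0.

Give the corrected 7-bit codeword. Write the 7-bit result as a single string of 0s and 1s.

0001111

s1 (pos 1,3,5,7): 0⊕1⊕1⊕1 = 1
s2 (pos 2,3,6,7): 0⊕1⊕1⊕1 = 1
s4 (pos 4,5,6,7): 1⊕1⊕1⊕1 = 0
Syndrome s4…s1 = 011 → error at position 3.
Flip position 3: 0011111 → 0001111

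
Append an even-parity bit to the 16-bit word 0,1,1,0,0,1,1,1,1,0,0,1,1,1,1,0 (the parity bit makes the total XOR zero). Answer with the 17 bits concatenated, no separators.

01100111100111100

XOR of the 16 data bits: 0⊕1⊕1⊕0⊕0⊕1⊕1⊕1⊕1⊕0⊕0⊕1⊕1⊕1⊕1⊕0 = 0
Parity bit = 0 (so all 17 bits XOR to 0).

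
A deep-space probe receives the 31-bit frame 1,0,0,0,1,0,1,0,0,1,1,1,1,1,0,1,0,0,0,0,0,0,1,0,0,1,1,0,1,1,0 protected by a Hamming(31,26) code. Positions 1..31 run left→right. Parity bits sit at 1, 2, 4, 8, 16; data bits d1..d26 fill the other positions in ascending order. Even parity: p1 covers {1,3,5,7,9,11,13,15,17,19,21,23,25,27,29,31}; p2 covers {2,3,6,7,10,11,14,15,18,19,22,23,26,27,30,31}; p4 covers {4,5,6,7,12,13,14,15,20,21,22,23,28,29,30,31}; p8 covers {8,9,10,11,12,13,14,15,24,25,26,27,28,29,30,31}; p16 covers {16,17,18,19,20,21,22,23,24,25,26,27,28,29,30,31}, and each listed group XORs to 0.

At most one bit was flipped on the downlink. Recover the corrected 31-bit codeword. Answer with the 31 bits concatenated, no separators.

1000101101111101000000100110110

s1 (pos 1,3,5,7,9,11,13,15,17,19,21,23,25,27,29,31): 1⊕0⊕1⊕1⊕0⊕1⊕1⊕0⊕0⊕0⊕0⊕1⊕0⊕1⊕1⊕0 = 0
s2 (pos 2,3,6,7,10,11,14,15,18,19,22,23,26,27,30,31): 0⊕0⊕0⊕1⊕1⊕1⊕1⊕0⊕0⊕0⊕0⊕1⊕1⊕1⊕1⊕0 = 0
s4 (pos 4,5,6,7,12,13,14,15,20,21,22,23,28,29,30,31): 0⊕1⊕0⊕1⊕1⊕1⊕1⊕0⊕0⊕0⊕0⊕1⊕0⊕1⊕1⊕0 = 0
s8 (pos 8,9,10,11,12,13,14,15,24,25,26,27,28,29,30,31): 0⊕0⊕1⊕1⊕1⊕1⊕1⊕0⊕0⊕0⊕1⊕1⊕0⊕1⊕1⊕0 = 1
s16 (pos 16,17,18,19,20,21,22,23,24,25,26,27,28,29,30,31): 1⊕0⊕0⊕0⊕0⊕0⊕0⊕1⊕0⊕0⊕1⊕1⊕0⊕1⊕1⊕0 = 0
Syndrome s16…s1 = 01000 → error at position 8.
Flip position 8: 1000101001111101000000100110110 → 1000101101111101000000100110110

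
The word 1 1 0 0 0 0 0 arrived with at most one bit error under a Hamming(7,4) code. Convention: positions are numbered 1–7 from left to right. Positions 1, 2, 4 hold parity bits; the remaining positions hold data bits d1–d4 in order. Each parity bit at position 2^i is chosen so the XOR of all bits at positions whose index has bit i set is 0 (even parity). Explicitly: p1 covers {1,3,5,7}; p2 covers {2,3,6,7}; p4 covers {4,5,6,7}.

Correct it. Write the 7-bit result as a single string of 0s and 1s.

s1 (pos 1,3,5,7): 1⊕0⊕0⊕0 = 1
s2 (pos 2,3,6,7): 1⊕0⊕0⊕0 = 1
s4 (pos 4,5,6,7): 0⊕0⊕0⊕0 = 0
Syndrome s4…s1 = 011 → error at position 3.
Flip position 3: 1100000 → 1110000

1110000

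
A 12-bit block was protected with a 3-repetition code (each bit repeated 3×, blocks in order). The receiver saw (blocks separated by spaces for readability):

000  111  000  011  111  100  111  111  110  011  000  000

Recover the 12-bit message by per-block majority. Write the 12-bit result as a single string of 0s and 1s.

Block 1 (000): 0 ones → 0
Block 2 (111): 3 ones → 1
Block 3 (000): 0 ones → 0
Block 4 (011): 2 ones → 1
Block 5 (111): 3 ones → 1
Block 6 (100): 1 one → 0
Block 7 (111): 3 ones → 1
Block 8 (111): 3 ones → 1
Block 9 (110): 2 ones → 1
Block 10 (011): 2 ones → 1
Block 11 (000): 0 ones → 0
Block 12 (000): 0 ones → 0

010110111100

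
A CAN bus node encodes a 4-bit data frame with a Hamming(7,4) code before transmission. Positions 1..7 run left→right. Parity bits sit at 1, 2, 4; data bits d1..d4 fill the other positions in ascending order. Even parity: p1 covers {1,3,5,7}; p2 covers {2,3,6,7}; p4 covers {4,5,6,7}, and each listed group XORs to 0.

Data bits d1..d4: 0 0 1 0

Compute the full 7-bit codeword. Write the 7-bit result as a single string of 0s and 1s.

Place data at non-parity positions: p1 p2 0 p4 0 1 0
p1 (pos 1,3,5,7): XOR of data positions = 0⊕0⊕0 = 0
p2 (pos 2,3,6,7): XOR of data positions = 0⊕1⊕0 = 1
p4 (pos 4,5,6,7): XOR of data positions = 0⊕1⊕0 = 1
Codeword: 0101010

0101010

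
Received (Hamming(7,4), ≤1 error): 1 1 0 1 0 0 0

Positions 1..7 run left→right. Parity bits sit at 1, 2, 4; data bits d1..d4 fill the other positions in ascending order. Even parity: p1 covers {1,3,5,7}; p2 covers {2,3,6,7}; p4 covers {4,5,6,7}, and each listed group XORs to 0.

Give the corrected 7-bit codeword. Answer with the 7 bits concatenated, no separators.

s1 (pos 1,3,5,7): 1⊕0⊕0⊕0 = 1
s2 (pos 2,3,6,7): 1⊕0⊕0⊕0 = 1
s4 (pos 4,5,6,7): 1⊕0⊕0⊕0 = 1
Syndrome s4…s1 = 111 → error at position 7.
Flip position 7: 1101000 → 1101001

1101001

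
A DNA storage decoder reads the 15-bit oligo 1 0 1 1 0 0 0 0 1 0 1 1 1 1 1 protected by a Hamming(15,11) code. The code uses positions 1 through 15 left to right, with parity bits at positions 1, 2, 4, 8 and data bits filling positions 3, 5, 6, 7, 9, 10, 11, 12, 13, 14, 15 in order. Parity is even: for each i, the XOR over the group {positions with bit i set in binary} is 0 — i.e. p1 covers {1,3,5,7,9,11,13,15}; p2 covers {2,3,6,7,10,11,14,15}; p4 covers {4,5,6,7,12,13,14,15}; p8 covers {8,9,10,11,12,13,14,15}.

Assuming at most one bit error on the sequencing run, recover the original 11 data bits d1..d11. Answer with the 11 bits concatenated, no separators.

10001011111

s1 (pos 1,3,5,7,9,11,13,15): 1⊕1⊕0⊕0⊕1⊕1⊕1⊕1 = 0
s2 (pos 2,3,6,7,10,11,14,15): 0⊕1⊕0⊕0⊕0⊕1⊕1⊕1 = 0
s4 (pos 4,5,6,7,12,13,14,15): 1⊕0⊕0⊕0⊕1⊕1⊕1⊕1 = 1
s8 (pos 8,9,10,11,12,13,14,15): 0⊕1⊕0⊕1⊕1⊕1⊕1⊕1 = 0
Syndrome s8…s1 = 0100 → error at position 4.
Flip position 4: 101100001011111 → 101000001011111
Read data bits from positions 3,5,6,7,9,10,11,12,13,14,15: 10001011111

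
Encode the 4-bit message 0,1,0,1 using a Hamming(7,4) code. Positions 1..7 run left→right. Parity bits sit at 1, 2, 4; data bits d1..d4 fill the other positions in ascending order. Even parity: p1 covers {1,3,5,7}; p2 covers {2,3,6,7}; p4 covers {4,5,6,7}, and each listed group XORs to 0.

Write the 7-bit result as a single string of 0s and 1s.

0100101

Place data at non-parity positions: p1 p2 0 p4 1 0 1
p1 (pos 1,3,5,7): XOR of data positions = 0⊕1⊕1 = 0
p2 (pos 2,3,6,7): XOR of data positions = 0⊕0⊕1 = 1
p4 (pos 4,5,6,7): XOR of data positions = 1⊕0⊕1 = 0
Codeword: 0100101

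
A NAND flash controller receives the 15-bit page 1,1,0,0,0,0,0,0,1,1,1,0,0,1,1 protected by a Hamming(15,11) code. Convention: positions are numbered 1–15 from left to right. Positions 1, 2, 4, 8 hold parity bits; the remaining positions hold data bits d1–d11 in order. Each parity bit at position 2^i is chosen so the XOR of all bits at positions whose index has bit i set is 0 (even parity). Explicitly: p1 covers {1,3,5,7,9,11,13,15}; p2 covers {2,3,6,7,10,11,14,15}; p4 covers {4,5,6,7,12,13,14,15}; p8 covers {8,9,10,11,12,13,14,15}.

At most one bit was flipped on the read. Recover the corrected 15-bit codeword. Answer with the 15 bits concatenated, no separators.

s1 (pos 1,3,5,7,9,11,13,15): 1⊕0⊕0⊕0⊕1⊕1⊕0⊕1 = 0
s2 (pos 2,3,6,7,10,11,14,15): 1⊕0⊕0⊕0⊕1⊕1⊕1⊕1 = 1
s4 (pos 4,5,6,7,12,13,14,15): 0⊕0⊕0⊕0⊕0⊕0⊕1⊕1 = 0
s8 (pos 8,9,10,11,12,13,14,15): 0⊕1⊕1⊕1⊕0⊕0⊕1⊕1 = 1
Syndrome s8…s1 = 1010 → error at position 10.
Flip position 10: 110000001110011 → 110000001010011

110000001010011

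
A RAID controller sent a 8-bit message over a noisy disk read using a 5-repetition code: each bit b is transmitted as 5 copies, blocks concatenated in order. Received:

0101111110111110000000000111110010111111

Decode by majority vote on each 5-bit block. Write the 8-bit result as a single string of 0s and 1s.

Block 1 (01011): 3 ones → 1
Block 2 (11110): 4 ones → 1
Block 3 (11111): 5 ones → 1
Block 4 (00000): 0 ones → 0
Block 5 (00000): 0 ones → 0
Block 6 (11111): 5 ones → 1
Block 7 (00101): 2 ones → 0
Block 8 (11111): 5 ones → 1

11100101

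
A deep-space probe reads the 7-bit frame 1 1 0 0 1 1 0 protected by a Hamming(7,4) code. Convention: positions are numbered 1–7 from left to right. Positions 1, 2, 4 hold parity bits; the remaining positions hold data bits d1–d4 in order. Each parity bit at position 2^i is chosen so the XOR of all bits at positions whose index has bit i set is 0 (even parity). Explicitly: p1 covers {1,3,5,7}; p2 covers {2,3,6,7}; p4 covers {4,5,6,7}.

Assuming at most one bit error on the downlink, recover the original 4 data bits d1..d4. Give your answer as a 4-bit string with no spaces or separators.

0110

s1 (pos 1,3,5,7): 1⊕0⊕1⊕0 = 0
s2 (pos 2,3,6,7): 1⊕0⊕1⊕0 = 0
s4 (pos 4,5,6,7): 0⊕1⊕1⊕0 = 0
Syndrome s4…s1 = 000 → no error.
Read data bits from positions 3,5,6,7: 0110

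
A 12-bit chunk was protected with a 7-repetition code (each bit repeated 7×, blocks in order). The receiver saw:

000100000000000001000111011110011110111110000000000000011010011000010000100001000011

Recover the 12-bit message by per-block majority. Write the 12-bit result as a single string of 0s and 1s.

000111001000

Block 1 (0001000): 1 one → 0
Block 2 (0000000): 0 ones → 0
Block 3 (0001000): 1 one → 0
Block 4 (1110111): 6 ones → 1
Block 5 (1001111): 5 ones → 1
Block 6 (0111110): 5 ones → 1
Block 7 (0000000): 0 ones → 0
Block 8 (0000001): 1 one → 0
Block 9 (1010011): 4 ones → 1
Block 10 (0000100): 1 one → 0
Block 11 (0010000): 1 one → 0
Block 12 (1000011): 3 ones → 0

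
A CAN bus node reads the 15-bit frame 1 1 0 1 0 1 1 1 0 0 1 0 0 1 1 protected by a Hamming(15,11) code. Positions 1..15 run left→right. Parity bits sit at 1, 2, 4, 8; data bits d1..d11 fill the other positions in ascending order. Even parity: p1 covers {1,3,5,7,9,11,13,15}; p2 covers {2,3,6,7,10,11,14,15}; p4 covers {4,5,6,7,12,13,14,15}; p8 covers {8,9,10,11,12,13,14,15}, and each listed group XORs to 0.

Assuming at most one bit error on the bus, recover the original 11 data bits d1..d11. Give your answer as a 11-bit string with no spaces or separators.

00110010011

s1 (pos 1,3,5,7,9,11,13,15): 1⊕0⊕0⊕1⊕0⊕1⊕0⊕1 = 0
s2 (pos 2,3,6,7,10,11,14,15): 1⊕0⊕1⊕1⊕0⊕1⊕1⊕1 = 0
s4 (pos 4,5,6,7,12,13,14,15): 1⊕0⊕1⊕1⊕0⊕0⊕1⊕1 = 1
s8 (pos 8,9,10,11,12,13,14,15): 1⊕0⊕0⊕1⊕0⊕0⊕1⊕1 = 0
Syndrome s8…s1 = 0100 → error at position 4.
Flip position 4: 110101110010011 → 110001110010011
Read data bits from positions 3,5,6,7,9,10,11,12,13,14,15: 00110010011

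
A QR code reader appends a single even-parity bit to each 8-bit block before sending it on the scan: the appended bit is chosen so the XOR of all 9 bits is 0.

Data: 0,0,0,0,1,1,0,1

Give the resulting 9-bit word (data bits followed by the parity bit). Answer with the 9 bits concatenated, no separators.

000011011

XOR of the 8 data bits: 0⊕0⊕0⊕0⊕1⊕1⊕0⊕1 = 1
Parity bit = 1 (so all 9 bits XOR to 0).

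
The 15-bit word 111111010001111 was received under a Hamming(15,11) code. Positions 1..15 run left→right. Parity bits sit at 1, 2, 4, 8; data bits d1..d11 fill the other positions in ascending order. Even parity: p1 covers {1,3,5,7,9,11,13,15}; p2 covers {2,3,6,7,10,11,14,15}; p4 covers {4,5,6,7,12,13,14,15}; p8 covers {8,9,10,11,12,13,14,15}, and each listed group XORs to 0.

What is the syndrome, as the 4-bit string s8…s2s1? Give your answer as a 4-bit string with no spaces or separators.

s1 (pos 1,3,5,7,9,11,13,15): 1⊕1⊕1⊕0⊕0⊕0⊕1⊕1 = 1
s2 (pos 2,3,6,7,10,11,14,15): 1⊕1⊕1⊕0⊕0⊕0⊕1⊕1 = 1
s4 (pos 4,5,6,7,12,13,14,15): 1⊕1⊕1⊕0⊕1⊕1⊕1⊕1 = 1
s8 (pos 8,9,10,11,12,13,14,15): 1⊕0⊕0⊕0⊕1⊕1⊕1⊕1 = 1
Syndrome s8…s1 = 1111 → error at position 15.

1111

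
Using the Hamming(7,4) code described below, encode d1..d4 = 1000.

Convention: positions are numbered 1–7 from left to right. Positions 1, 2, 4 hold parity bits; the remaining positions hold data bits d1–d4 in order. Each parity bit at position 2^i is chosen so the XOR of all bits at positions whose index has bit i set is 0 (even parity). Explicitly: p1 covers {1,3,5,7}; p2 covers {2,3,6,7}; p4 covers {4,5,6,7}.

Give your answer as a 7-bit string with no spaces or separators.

1110000

Place data at non-parity positions: p1 p2 1 p4 0 0 0
p1 (pos 1,3,5,7): XOR of data positions = 1⊕0⊕0 = 1
p2 (pos 2,3,6,7): XOR of data positions = 1⊕0⊕0 = 1
p4 (pos 4,5,6,7): XOR of data positions = 0⊕0⊕0 = 0
Codeword: 1110000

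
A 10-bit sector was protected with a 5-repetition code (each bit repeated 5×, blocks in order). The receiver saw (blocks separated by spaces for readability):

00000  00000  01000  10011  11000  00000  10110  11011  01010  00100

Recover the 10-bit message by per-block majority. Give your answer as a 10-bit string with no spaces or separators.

Block 1 (00000): 0 ones → 0
Block 2 (00000): 0 ones → 0
Block 3 (01000): 1 one → 0
Block 4 (10011): 3 ones → 1
Block 5 (11000): 2 ones → 0
Block 6 (00000): 0 ones → 0
Block 7 (10110): 3 ones → 1
Block 8 (11011): 4 ones → 1
Block 9 (01010): 2 ones → 0
Block 10 (00100): 1 one → 0

0001001100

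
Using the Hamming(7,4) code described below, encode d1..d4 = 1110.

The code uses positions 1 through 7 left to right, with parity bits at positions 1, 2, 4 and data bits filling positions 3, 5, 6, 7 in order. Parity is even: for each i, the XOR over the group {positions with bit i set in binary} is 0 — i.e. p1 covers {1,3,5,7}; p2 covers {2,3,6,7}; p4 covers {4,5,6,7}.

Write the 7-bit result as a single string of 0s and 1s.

Place data at non-parity positions: p1 p2 1 p4 1 1 0
p1 (pos 1,3,5,7): XOR of data positions = 1⊕1⊕0 = 0
p2 (pos 2,3,6,7): XOR of data positions = 1⊕1⊕0 = 0
p4 (pos 4,5,6,7): XOR of data positions = 1⊕1⊕0 = 0
Codeword: 0010110

0010110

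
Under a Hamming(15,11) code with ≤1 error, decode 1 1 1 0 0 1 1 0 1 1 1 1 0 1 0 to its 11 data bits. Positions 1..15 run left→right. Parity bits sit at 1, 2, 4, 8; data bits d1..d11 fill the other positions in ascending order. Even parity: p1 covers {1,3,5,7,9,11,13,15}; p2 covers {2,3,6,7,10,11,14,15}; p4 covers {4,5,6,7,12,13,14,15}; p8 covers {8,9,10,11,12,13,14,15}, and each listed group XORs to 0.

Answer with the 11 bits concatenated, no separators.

10111101010

s1 (pos 1,3,5,7,9,11,13,15): 1⊕1⊕0⊕1⊕1⊕1⊕0⊕0 = 1
s2 (pos 2,3,6,7,10,11,14,15): 1⊕1⊕1⊕1⊕1⊕1⊕1⊕0 = 1
s4 (pos 4,5,6,7,12,13,14,15): 0⊕0⊕1⊕1⊕1⊕0⊕1⊕0 = 0
s8 (pos 8,9,10,11,12,13,14,15): 0⊕1⊕1⊕1⊕1⊕0⊕1⊕0 = 1
Syndrome s8…s1 = 1011 → error at position 11.
Flip position 11: 111001101111010 → 111001101101010
Read data bits from positions 3,5,6,7,9,10,11,12,13,14,15: 10111101010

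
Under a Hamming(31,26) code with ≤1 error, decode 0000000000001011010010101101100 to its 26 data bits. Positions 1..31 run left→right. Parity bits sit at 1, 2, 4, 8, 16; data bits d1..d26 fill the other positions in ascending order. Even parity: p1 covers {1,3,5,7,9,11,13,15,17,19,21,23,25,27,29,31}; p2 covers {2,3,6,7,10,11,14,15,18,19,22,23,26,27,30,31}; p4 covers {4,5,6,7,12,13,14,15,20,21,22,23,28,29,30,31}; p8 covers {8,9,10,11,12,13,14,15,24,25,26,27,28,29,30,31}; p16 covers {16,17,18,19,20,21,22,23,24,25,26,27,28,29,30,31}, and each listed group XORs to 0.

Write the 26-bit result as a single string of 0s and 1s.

00000000101010010101101100

s1 (pos 1,3,5,7,9,11,13,15,17,19,21,23,25,27,29,31): 0⊕0⊕0⊕0⊕0⊕0⊕1⊕1⊕0⊕0⊕1⊕1⊕1⊕0⊕1⊕0 = 0
s2 (pos 2,3,6,7,10,11,14,15,18,19,22,23,26,27,30,31): 0⊕0⊕0⊕0⊕0⊕0⊕0⊕1⊕1⊕0⊕0⊕1⊕1⊕0⊕0⊕0 = 0
s4 (pos 4,5,6,7,12,13,14,15,20,21,22,23,28,29,30,31): 0⊕0⊕0⊕0⊕0⊕1⊕0⊕1⊕0⊕1⊕0⊕1⊕1⊕1⊕0⊕0 = 0
s8 (pos 8,9,10,11,12,13,14,15,24,25,26,27,28,29,30,31): 0⊕0⊕0⊕0⊕0⊕1⊕0⊕1⊕0⊕1⊕1⊕0⊕1⊕1⊕0⊕0 = 0
s16 (pos 16,17,18,19,20,21,22,23,24,25,26,27,28,29,30,31): 1⊕0⊕1⊕0⊕0⊕1⊕0⊕1⊕0⊕1⊕1⊕0⊕1⊕1⊕0⊕0 = 0
Syndrome s16…s1 = 00000 → no error.
Read data bits from positions 3,5,6,7,9,10,11,12,13,14,15,17,18,19,20,21,22,23,24,25,26,27,28,29,30,31: 00000000101010010101101100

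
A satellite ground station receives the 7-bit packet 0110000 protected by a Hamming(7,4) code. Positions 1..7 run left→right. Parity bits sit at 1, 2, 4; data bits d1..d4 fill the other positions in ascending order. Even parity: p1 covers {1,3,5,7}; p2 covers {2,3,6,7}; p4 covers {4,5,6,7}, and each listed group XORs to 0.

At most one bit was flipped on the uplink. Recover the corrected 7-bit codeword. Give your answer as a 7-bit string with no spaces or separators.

s1 (pos 1,3,5,7): 0⊕1⊕0⊕0 = 1
s2 (pos 2,3,6,7): 1⊕1⊕0⊕0 = 0
s4 (pos 4,5,6,7): 0⊕0⊕0⊕0 = 0
Syndrome s4…s1 = 001 → error at position 1.
Flip position 1: 0110000 → 1110000

1110000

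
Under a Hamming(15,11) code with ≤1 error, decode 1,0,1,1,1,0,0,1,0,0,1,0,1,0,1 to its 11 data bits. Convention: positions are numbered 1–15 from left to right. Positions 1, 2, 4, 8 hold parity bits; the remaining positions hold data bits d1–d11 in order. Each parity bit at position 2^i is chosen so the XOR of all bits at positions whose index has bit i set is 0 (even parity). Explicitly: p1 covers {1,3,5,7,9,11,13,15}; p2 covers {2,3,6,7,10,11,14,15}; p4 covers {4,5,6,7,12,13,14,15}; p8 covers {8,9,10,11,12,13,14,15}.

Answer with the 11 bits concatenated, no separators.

11000010101

s1 (pos 1,3,5,7,9,11,13,15): 1⊕1⊕1⊕0⊕0⊕1⊕1⊕1 = 0
s2 (pos 2,3,6,7,10,11,14,15): 0⊕1⊕0⊕0⊕0⊕1⊕0⊕1 = 1
s4 (pos 4,5,6,7,12,13,14,15): 1⊕1⊕0⊕0⊕0⊕1⊕0⊕1 = 0
s8 (pos 8,9,10,11,12,13,14,15): 1⊕0⊕0⊕1⊕0⊕1⊕0⊕1 = 0
Syndrome s8…s1 = 0010 → error at position 2.
Flip position 2: 101110010010101 → 111110010010101
Read data bits from positions 3,5,6,7,9,10,11,12,13,14,15: 11000010101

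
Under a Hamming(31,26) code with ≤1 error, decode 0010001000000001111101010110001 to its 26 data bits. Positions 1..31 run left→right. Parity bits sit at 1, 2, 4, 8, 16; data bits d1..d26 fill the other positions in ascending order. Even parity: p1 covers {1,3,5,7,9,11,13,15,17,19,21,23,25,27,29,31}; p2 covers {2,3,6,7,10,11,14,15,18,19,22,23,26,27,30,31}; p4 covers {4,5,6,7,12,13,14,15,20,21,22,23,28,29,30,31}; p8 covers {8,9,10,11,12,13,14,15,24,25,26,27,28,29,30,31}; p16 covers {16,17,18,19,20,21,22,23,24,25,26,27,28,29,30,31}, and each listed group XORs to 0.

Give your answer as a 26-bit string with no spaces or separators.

s1 (pos 1,3,5,7,9,11,13,15,17,19,21,23,25,27,29,31): 0⊕1⊕0⊕1⊕0⊕0⊕0⊕0⊕1⊕1⊕0⊕0⊕0⊕1⊕0⊕1 = 0
s2 (pos 2,3,6,7,10,11,14,15,18,19,22,23,26,27,30,31): 0⊕1⊕0⊕1⊕0⊕0⊕0⊕0⊕1⊕1⊕1⊕0⊕1⊕1⊕0⊕1 = 0
s4 (pos 4,5,6,7,12,13,14,15,20,21,22,23,28,29,30,31): 0⊕0⊕0⊕1⊕0⊕0⊕0⊕0⊕1⊕0⊕1⊕0⊕0⊕0⊕0⊕1 = 0
s8 (pos 8,9,10,11,12,13,14,15,24,25,26,27,28,29,30,31): 0⊕0⊕0⊕0⊕0⊕0⊕0⊕0⊕1⊕0⊕1⊕1⊕0⊕0⊕0⊕1 = 0
s16 (pos 16,17,18,19,20,21,22,23,24,25,26,27,28,29,30,31): 1⊕1⊕1⊕1⊕1⊕0⊕1⊕0⊕1⊕0⊕1⊕1⊕0⊕0⊕0⊕1 = 0
Syndrome s16…s1 = 00000 → no error.
Read data bits from positions 3,5,6,7,9,10,11,12,13,14,15,17,18,19,20,21,22,23,24,25,26,27,28,29,30,31: 10010000000111101010110001

10010000000111101010110001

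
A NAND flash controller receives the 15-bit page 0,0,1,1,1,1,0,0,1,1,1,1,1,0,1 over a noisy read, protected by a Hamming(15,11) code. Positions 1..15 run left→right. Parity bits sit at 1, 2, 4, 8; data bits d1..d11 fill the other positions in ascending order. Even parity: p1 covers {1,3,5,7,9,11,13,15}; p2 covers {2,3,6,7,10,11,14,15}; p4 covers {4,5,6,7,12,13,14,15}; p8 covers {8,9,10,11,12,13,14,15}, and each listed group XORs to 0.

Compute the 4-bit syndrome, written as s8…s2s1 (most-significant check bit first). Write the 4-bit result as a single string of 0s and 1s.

s1 (pos 1,3,5,7,9,11,13,15): 0⊕1⊕1⊕0⊕1⊕1⊕1⊕1 = 0
s2 (pos 2,3,6,7,10,11,14,15): 0⊕1⊕1⊕0⊕1⊕1⊕0⊕1 = 1
s4 (pos 4,5,6,7,12,13,14,15): 1⊕1⊕1⊕0⊕1⊕1⊕0⊕1 = 0
s8 (pos 8,9,10,11,12,13,14,15): 0⊕1⊕1⊕1⊕1⊕1⊕0⊕1 = 0
Syndrome s8…s1 = 0010 → error at position 2.

0010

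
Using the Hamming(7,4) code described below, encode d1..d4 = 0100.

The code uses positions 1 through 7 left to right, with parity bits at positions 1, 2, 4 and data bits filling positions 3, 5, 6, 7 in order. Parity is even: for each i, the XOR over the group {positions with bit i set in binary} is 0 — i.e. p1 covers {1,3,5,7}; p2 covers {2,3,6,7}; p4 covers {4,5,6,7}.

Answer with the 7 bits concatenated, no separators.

Place data at non-parity positions: p1 p2 0 p4 1 0 0
p1 (pos 1,3,5,7): XOR of data positions = 0⊕1⊕0 = 1
p2 (pos 2,3,6,7): XOR of data positions = 0⊕0⊕0 = 0
p4 (pos 4,5,6,7): XOR of data positions = 1⊕0⊕0 = 1
Codeword: 1001100

1001100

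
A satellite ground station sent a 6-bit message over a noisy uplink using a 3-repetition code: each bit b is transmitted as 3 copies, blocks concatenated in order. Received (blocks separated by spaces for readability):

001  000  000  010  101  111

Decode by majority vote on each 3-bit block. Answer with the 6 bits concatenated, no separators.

Block 1 (001): 1 one → 0
Block 2 (000): 0 ones → 0
Block 3 (000): 0 ones → 0
Block 4 (010): 1 one → 0
Block 5 (101): 2 ones → 1
Block 6 (111): 3 ones → 1

000011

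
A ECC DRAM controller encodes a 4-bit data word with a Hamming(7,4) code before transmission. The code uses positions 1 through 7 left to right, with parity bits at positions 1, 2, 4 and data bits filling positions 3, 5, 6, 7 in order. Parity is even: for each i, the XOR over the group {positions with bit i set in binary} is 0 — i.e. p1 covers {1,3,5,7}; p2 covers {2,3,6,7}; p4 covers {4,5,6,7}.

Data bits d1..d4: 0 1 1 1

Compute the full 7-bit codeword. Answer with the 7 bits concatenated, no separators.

Place data at non-parity positions: p1 p2 0 p4 1 1 1
p1 (pos 1,3,5,7): XOR of data positions = 0⊕1⊕1 = 0
p2 (pos 2,3,6,7): XOR of data positions = 0⊕1⊕1 = 0
p4 (pos 4,5,6,7): XOR of data positions = 1⊕1⊕1 = 1
Codeword: 0001111

0001111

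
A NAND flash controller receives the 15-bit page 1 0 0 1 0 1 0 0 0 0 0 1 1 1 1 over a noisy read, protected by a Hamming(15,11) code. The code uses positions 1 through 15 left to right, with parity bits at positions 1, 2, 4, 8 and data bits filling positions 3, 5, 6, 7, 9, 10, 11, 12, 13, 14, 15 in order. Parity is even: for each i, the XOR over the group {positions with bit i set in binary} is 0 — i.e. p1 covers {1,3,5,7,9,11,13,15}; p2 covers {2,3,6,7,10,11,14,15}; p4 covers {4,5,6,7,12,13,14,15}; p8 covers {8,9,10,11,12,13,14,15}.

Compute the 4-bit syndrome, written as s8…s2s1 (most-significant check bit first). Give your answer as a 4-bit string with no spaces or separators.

s1 (pos 1,3,5,7,9,11,13,15): 1⊕0⊕0⊕0⊕0⊕0⊕1⊕1 = 1
s2 (pos 2,3,6,7,10,11,14,15): 0⊕0⊕1⊕0⊕0⊕0⊕1⊕1 = 1
s4 (pos 4,5,6,7,12,13,14,15): 1⊕0⊕1⊕0⊕1⊕1⊕1⊕1 = 0
s8 (pos 8,9,10,11,12,13,14,15): 0⊕0⊕0⊕0⊕1⊕1⊕1⊕1 = 0
Syndrome s8…s1 = 0011 → error at position 3.

0011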